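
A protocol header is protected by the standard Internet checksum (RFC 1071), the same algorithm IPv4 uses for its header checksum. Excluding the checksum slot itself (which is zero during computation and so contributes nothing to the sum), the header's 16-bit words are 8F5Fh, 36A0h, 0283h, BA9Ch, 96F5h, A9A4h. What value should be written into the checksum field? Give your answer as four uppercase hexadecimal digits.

3C46

One's-complement addition (fold any carry out of bit 15 back into bit 0):
  0x8F5F + 0x36A0 = 0x0C5FF
  0xC5FF + 0x0283 = 0x0C882
  0xC882 + 0xBA9C = 0x1831E → wrap carry → 0x831F
  0x831F + 0x96F5 = 0x11A14 → wrap carry → 0x1A15
  0x1A15 + 0xA9A4 = 0x0C3B9
One's-complement sum = 0xC3B9.
Checksum = ~0xC3B9 & 0xFFFF = 0x3C46.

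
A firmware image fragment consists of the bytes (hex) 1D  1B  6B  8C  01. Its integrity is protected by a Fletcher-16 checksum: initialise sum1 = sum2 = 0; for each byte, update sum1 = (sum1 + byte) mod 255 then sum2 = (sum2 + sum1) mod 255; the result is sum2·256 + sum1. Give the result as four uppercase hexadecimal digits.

5A31

Running sums (mod 255):
  after byte 0 (1D): sum1=29, sum2=29
  after byte 1 (1B): sum1=56, sum2=85
  after byte 2 (6B): sum1=163, sum2=248
  after byte 3 (8C): sum1=48, sum2=41
  after byte 4 (01): sum1=49, sum2=90
Checksum = sum2·256 + sum1 = 90·256 + 49 = 23089 = 0x5A31.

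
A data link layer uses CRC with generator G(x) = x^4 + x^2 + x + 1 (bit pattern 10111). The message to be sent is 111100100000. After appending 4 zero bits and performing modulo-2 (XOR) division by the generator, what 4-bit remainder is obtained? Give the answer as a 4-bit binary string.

0010

Append 4 zeros: 1111001000000000. Divide by 10111 (XOR where the leading bit is 1):
  pos 0: 11110 XOR 10111 = 01001
  pos 1: 10010 XOR 10111 = 00101
  pos 3: 10110 XOR 10111 = 00001
  pos 7: 10000 XOR 10111 = 00111
  pos 9: 11100 XOR 10111 = 01011
  pos 10: 10110 XOR 10111 = 00001
Remainder (last 4 bits) = 0010. This is the CRC / FCS.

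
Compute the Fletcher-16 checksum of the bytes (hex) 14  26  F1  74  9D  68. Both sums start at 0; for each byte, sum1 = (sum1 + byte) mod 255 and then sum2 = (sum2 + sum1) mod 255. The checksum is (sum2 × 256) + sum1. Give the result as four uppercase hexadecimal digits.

Running sums (mod 255):
  after byte 0 (14): sum1=20, sum2=20
  after byte 1 (26): sum1=58, sum2=78
  after byte 2 (F1): sum1=44, sum2=122
  after byte 3 (74): sum1=160, sum2=27
  after byte 4 (9D): sum1=62, sum2=89
  after byte 5 (68): sum1=166, sum2=0
Checksum = sum2·256 + sum1 = 0·256 + 166 = 166 = 0x00A6.

00A6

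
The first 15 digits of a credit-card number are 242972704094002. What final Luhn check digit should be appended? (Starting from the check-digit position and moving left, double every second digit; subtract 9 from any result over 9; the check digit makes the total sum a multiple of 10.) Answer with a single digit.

2

Partial digits right→left: 2 0 0 4 9 0 4 0 7 2 7 9 2 4 2
Double every second digit counting from the check-digit position (so the 1st, 3rd, 5th, ... of the partial from the right).
  doubled (with −9 where >9): 4 0 9 8 5 5 4 4 → sum 39
  kept as-is: 0 4 0 0 2 9 4 → sum 19
Total = 39 + 19 = 58.
Check digit = (10 − (58 mod 10)) mod 10 = 2.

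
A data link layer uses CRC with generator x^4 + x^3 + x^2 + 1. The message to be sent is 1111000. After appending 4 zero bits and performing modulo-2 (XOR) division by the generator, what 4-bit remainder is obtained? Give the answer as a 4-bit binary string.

Append 4 zeros: 11110000000. Divide by 11101 (XOR where the leading bit is 1):
  pos 0: 11110 XOR 11101 = 00011
  pos 3: 11000 XOR 11101 = 00101
  pos 5: 10100 XOR 11101 = 01001
  pos 6: 10010 XOR 11101 = 01111
Remainder (last 4 bits) = 1111. This is the CRC / FCS.

1111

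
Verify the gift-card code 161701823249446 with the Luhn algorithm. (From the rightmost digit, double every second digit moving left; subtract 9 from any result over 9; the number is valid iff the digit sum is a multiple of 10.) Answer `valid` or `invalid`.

invalid

From the right, keep odd positions and double even positions (subtract 9 from any doubled value over 9):
  doubled (positions 2,4,...): 8 9 4 4 2 5 3 → sum 35
  kept (positions 1,3,...): 6 4 4 3 8 0 1 1 → sum 27
Total = 62.
62 mod 10 = 2, so the number is invalid.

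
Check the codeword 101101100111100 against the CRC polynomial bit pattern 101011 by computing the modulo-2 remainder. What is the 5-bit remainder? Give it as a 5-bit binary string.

00111

Modulo-2 division of 101101100111100 by 101011:
  pos 0: 101101 XOR 101011 = 000110
  pos 3: 110100 XOR 101011 = 011111
  pos 4: 111111 XOR 101011 = 010100
  pos 5: 101001 XOR 101011 = 000010
  pos 9: 101100 XOR 101011 = 000111
Remainder = 00111 (nonzero — an error is detected).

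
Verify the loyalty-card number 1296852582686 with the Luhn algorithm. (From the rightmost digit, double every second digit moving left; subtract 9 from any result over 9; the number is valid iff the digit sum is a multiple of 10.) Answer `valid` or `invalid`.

From the right, keep odd positions and double even positions (subtract 9 from any doubled value over 9):
  doubled (positions 2,4,...): 7 4 1 1 3 4 → sum 20
  kept (positions 1,3,...): 6 6 8 2 8 9 1 → sum 40
Total = 60.
60 mod 10 = 0, so the number is valid.

valid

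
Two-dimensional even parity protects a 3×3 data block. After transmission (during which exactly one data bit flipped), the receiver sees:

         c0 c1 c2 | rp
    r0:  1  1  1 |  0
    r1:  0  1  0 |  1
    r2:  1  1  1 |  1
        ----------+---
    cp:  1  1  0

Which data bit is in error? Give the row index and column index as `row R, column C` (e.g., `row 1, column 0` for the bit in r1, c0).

row 0, column 0

Recompute each row's even parity and compare to rp:
  r0: data parity 1, sent rp 0 → mismatch
  r1: data parity 1, sent rp 1 → ok
  r2: data parity 1, sent rp 1 → ok
Recompute each column's even parity and compare to cp:
  c0: data parity 0, sent cp 1 → mismatch
  c1: data parity 1, sent cp 1 → ok
  c2: data parity 0, sent cp 0 → ok
Exactly one row (r0) and one column (c0) fail → the flipped bit is at their intersection.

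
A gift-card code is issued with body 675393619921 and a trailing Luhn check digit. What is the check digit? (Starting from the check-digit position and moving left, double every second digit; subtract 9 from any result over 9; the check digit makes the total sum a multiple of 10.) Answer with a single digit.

3

Partial digits right→left: 1 2 9 9 1 6 3 9 3 5 7 6
Double every second digit counting from the check-digit position (so the 1st, 3rd, 5th, ... of the partial from the right).
  doubled (with −9 where >9): 2 9 2 6 6 5 → sum 30
  kept as-is: 2 9 6 9 5 6 → sum 37
Total = 30 + 37 = 67.
Check digit = (10 − (67 mod 10)) mod 10 = 3.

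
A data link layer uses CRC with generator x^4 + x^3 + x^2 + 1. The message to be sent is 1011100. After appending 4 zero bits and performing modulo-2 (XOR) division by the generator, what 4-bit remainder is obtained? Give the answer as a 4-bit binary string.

Append 4 zeros: 10111000000. Divide by 11101 (XOR where the leading bit is 1):
  pos 0: 10111 XOR 11101 = 01010
  pos 1: 10100 XOR 11101 = 01001
  pos 2: 10010 XOR 11101 = 01111
  pos 3: 11110 XOR 11101 = 00011
  pos 6: 11000 XOR 11101 = 00101
Remainder (last 4 bits) = 0101. This is the CRC / FCS.

0101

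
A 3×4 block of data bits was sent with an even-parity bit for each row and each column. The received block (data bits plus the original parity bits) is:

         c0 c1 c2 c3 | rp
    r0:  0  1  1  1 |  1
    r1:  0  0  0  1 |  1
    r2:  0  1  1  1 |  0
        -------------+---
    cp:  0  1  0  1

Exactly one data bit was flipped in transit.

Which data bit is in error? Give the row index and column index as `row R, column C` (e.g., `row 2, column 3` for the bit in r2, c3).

row 2, column 1

Recompute each row's even parity and compare to rp:
  r0: data parity 1, sent rp 1 → ok
  r1: data parity 1, sent rp 1 → ok
  r2: data parity 1, sent rp 0 → mismatch
Recompute each column's even parity and compare to cp:
  c0: data parity 0, sent cp 0 → ok
  c1: data parity 0, sent cp 1 → mismatch
  c2: data parity 0, sent cp 0 → ok
  c3: data parity 1, sent cp 1 → ok
Exactly one row (r2) and one column (c1) fail → the flipped bit is at their intersection.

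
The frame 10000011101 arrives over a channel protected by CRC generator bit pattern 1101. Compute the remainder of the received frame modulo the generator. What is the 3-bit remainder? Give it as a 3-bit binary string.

010

Modulo-2 division of 10000011101 by 1101:
  pos 0: 1000 XOR 1101 = 0101
  pos 1: 1010 XOR 1101 = 0111
  pos 2: 1110 XOR 1101 = 0011
  pos 4: 1111 XOR 1101 = 0010
  pos 6: 1010 XOR 1101 = 0111
  pos 7: 1111 XOR 1101 = 0010
Remainder = 010 (nonzero — an error is detected).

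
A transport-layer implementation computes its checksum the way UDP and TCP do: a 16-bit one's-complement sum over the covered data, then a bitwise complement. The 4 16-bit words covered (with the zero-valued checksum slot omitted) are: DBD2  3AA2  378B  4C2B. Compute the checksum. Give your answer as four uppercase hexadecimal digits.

One's-complement addition (fold any carry out of bit 15 back into bit 0):
  0xDBD2 + 0x3AA2 = 0x11674 → wrap carry → 0x1675
  0x1675 + 0x378B = 0x04E00
  0x4E00 + 0x4C2B = 0x09A2B
One's-complement sum = 0x9A2B.
Checksum = ~0x9A2B & 0xFFFF = 0x65D4.

65D4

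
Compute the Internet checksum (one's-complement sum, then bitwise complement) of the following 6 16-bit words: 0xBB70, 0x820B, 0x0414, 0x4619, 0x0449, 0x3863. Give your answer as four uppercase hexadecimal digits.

3BAA

One's-complement addition (fold any carry out of bit 15 back into bit 0):
  0xBB70 + 0x820B = 0x13D7B → wrap carry → 0x3D7C
  0x3D7C + 0x0414 = 0x04190
  0x4190 + 0x4619 = 0x087A9
  0x87A9 + 0x0449 = 0x08BF2
  0x8BF2 + 0x3863 = 0x0C455
One's-complement sum = 0xC455.
Checksum = ~0xC455 & 0xFFFF = 0x3BAA.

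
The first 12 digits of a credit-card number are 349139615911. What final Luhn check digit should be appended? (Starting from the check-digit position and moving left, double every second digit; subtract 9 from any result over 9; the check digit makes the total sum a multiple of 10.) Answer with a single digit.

1

Partial digits right→left: 1 1 9 5 1 6 9 3 1 9 4 3
Double every second digit counting from the check-digit position (so the 1st, 3rd, 5th, ... of the partial from the right).
  doubled (with −9 where >9): 2 9 2 9 2 8 → sum 32
  kept as-is: 1 5 6 3 9 3 → sum 27
Total = 32 + 27 = 59.
Check digit = (10 − (59 mod 10)) mod 10 = 1.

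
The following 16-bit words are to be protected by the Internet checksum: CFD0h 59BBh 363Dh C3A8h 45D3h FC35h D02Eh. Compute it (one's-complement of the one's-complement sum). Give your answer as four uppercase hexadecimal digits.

One's-complement addition (fold any carry out of bit 15 back into bit 0):
  0xCFD0 + 0x59BB = 0x1298B → wrap carry → 0x298C
  0x298C + 0x363D = 0x05FC9
  0x5FC9 + 0xC3A8 = 0x12371 → wrap carry → 0x2372
  0x2372 + 0x45D3 = 0x06945
  0x6945 + 0xFC35 = 0x1657A → wrap carry → 0x657B
  0x657B + 0xD02E = 0x135A9 → wrap carry → 0x35AA
One's-complement sum = 0x35AA.
Checksum = ~0x35AA & 0xFFFF = 0xCA55.

CA55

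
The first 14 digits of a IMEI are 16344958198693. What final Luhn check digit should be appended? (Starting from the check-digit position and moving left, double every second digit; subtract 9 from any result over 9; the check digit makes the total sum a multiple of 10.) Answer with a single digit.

Partial digits right→left: 3 9 6 8 9 1 8 5 9 4 4 3 6 1
Double every second digit counting from the check-digit position (so the 1st, 3rd, 5th, ... of the partial from the right).
  doubled (with −9 where >9): 6 3 9 7 9 8 3 → sum 45
  kept as-is: 9 8 1 5 4 3 1 → sum 31
Total = 45 + 31 = 76.
Check digit = (10 − (76 mod 10)) mod 10 = 4.

4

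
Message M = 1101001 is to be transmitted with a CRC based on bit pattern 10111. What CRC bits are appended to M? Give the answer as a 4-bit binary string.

Append 4 zeros: 11010010000. Divide by 10111 (XOR where the leading bit is 1):
  pos 0: 11010 XOR 10111 = 01101
  pos 1: 11010 XOR 10111 = 01101
  pos 2: 11011 XOR 10111 = 01100
  pos 3: 11000 XOR 10111 = 01111
  pos 4: 11110 XOR 10111 = 01001
  pos 5: 10010 XOR 10111 = 00101
Remainder (last 4 bits) = 1010. This is the CRC / FCS.

1010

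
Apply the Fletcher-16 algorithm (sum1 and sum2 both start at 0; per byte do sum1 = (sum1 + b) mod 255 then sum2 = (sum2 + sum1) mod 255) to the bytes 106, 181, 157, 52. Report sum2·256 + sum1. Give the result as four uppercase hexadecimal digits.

Running sums (mod 255):
  after byte 0 (106): sum1=106, sum2=106
  after byte 1 (181): sum1=32, sum2=138
  after byte 2 (157): sum1=189, sum2=72
  after byte 3 (52): sum1=241, sum2=58
Checksum = sum2·256 + sum1 = 58·256 + 241 = 15089 = 0x3AF1.

3AF1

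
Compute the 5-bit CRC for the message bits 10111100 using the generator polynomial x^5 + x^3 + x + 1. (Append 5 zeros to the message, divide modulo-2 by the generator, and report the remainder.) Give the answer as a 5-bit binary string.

Append 5 zeros: 1011110000000. Divide by 101011 (XOR where the leading bit is 1):
  pos 0: 101111 XOR 101011 = 000100
  pos 3: 100000 XOR 101011 = 001011
  pos 5: 101100 XOR 101011 = 000111
Remainder (last 5 bits) = 11100. This is the CRC / FCS.

11100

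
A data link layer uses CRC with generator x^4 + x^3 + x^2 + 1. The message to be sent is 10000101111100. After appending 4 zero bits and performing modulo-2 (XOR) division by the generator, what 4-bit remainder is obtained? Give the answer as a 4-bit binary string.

Append 4 zeros: 100001011111000000. Divide by 11101 (XOR where the leading bit is 1):
  pos 0: 10000 XOR 11101 = 01101
  pos 1: 11011 XOR 11101 = 00110
  pos 3: 11001 XOR 11101 = 00100
  pos 5: 10011 XOR 11101 = 01110
  pos 6: 11101 XOR 11101 = 00000
  pos 11: 10000 XOR 11101 = 01101
  pos 12: 11010 XOR 11101 = 00111
Remainder (last 4 bits) = 1110. This is the CRC / FCS.

1110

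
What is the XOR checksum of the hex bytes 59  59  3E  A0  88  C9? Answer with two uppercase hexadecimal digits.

XOR the bytes together:
  start with 0x59
  0x59 ⊕ 0x59 = 0x00
  0x00 ⊕ 0x3E = 0x3E
  0x3E ⊕ 0xA0 = 0x9E
  0x9E ⊕ 0x88 = 0x16
  0x16 ⊕ 0xC9 = 0xDF

DF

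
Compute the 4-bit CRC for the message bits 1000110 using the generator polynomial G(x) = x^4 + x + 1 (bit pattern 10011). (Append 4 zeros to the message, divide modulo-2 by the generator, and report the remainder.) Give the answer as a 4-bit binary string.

Append 4 zeros: 10001100000. Divide by 10011 (XOR where the leading bit is 1):
  pos 0: 10001 XOR 10011 = 00010
  pos 3: 10100 XOR 10011 = 00111
  pos 5: 11100 XOR 10011 = 01111
  pos 6: 11110 XOR 10011 = 01101
Remainder (last 4 bits) = 1101. This is the CRC / FCS.

1101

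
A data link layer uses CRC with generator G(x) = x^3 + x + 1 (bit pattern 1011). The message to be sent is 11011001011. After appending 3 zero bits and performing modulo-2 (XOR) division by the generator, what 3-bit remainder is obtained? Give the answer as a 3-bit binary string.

Append 3 zeros: 11011001011000. Divide by 1011 (XOR where the leading bit is 1):
  pos 0: 1101 XOR 1011 = 0110
  pos 1: 1101 XOR 1011 = 0110
  pos 2: 1100 XOR 1011 = 0111
  pos 3: 1110 XOR 1011 = 0101
  pos 4: 1011 XOR 1011 = 0000
  pos 9: 1100 XOR 1011 = 0111
  pos 10: 1110 XOR 1011 = 0101
Remainder (last 3 bits) = 101. This is the CRC / FCS.

101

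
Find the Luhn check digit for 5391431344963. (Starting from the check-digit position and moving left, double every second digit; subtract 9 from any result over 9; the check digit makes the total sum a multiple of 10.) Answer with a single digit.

Partial digits right→left: 3 6 9 4 4 3 1 3 4 1 9 3 5
Double every second digit counting from the check-digit position (so the 1st, 3rd, 5th, ... of the partial from the right).
  doubled (with −9 where >9): 6 9 8 2 8 9 1 → sum 43
  kept as-is: 6 4 3 3 1 3 → sum 20
Total = 43 + 20 = 63.
Check digit = (10 − (63 mod 10)) mod 10 = 7.

7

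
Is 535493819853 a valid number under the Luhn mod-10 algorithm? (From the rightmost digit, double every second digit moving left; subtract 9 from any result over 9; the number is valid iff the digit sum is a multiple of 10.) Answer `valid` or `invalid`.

valid

From the right, keep odd positions and double even positions (subtract 9 from any doubled value over 9):
  doubled (positions 2,4,...): 1 9 7 9 1 1 → sum 28
  kept (positions 1,3,...): 3 8 1 3 4 3 → sum 22
Total = 50.
50 mod 10 = 0, so the number is valid.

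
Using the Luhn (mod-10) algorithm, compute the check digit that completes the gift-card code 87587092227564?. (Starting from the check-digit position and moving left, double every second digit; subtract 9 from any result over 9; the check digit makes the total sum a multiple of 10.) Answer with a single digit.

7

Partial digits right→left: 4 6 5 7 2 2 2 9 0 7 8 5 7 8
Double every second digit counting from the check-digit position (so the 1st, 3rd, 5th, ... of the partial from the right).
  doubled (with −9 where >9): 8 1 4 4 0 7 5 → sum 29
  kept as-is: 6 7 2 9 7 5 8 → sum 44
Total = 29 + 44 = 73.
Check digit = (10 − (73 mod 10)) mod 10 = 7.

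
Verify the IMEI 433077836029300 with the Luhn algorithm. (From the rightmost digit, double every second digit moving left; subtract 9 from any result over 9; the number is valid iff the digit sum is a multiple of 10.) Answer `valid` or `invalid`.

invalid

From the right, keep odd positions and double even positions (subtract 9 from any doubled value over 9):
  doubled (positions 2,4,...): 0 9 0 6 5 0 6 → sum 26
  kept (positions 1,3,...): 0 3 2 6 8 7 3 4 → sum 33
Total = 59.
59 mod 10 = 9, so the number is invalid.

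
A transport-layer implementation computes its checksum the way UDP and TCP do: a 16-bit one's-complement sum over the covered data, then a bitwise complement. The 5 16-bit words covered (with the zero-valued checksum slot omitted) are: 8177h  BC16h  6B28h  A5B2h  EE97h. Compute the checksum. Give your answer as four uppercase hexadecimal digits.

C2FE

One's-complement addition (fold any carry out of bit 15 back into bit 0):
  0x8177 + 0xBC16 = 0x13D8D → wrap carry → 0x3D8E
  0x3D8E + 0x6B28 = 0x0A8B6
  0xA8B6 + 0xA5B2 = 0x14E68 → wrap carry → 0x4E69
  0x4E69 + 0xEE97 = 0x13D00 → wrap carry → 0x3D01
One's-complement sum = 0x3D01.
Checksum = ~0x3D01 & 0xFFFF = 0xC2FE.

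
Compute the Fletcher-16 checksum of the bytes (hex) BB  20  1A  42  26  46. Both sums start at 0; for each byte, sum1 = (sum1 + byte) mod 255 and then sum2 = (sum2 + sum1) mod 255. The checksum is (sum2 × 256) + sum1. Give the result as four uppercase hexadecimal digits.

C8A4

Running sums (mod 255):
  after byte 0 (BB): sum1=187, sum2=187
  after byte 1 (20): sum1=219, sum2=151
  after byte 2 (1A): sum1=245, sum2=141
  after byte 3 (42): sum1=56, sum2=197
  after byte 4 (26): sum1=94, sum2=36
  after byte 5 (46): sum1=164, sum2=200
Checksum = sum2·256 + sum1 = 200·256 + 164 = 51364 = 0xC8A4.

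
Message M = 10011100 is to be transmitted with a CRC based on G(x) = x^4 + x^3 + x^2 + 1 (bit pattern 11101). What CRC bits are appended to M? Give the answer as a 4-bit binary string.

0000

Append 4 zeros: 100111000000. Divide by 11101 (XOR where the leading bit is 1):
  pos 0: 10011 XOR 11101 = 01110
  pos 1: 11101 XOR 11101 = 00000
Remainder (last 4 bits) = 0000. This is the CRC / FCS.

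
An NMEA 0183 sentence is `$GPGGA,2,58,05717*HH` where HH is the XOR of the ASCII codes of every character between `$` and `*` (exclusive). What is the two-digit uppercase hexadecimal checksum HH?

XOR the ASCII codes of the payload characters:
  'G' = 0x47 → acc = 0x47
  'P' = 0x50 → acc = 0x17
  'G' = 0x47 → acc = 0x50
  'G' = 0x47 → acc = 0x17
  'A' = 0x41 → acc = 0x56
  ',' = 0x2C → acc = 0x7A
  '2' = 0x32 → acc = 0x48
  ',' = 0x2C → acc = 0x64
  '5' = 0x35 → acc = 0x51
  '8' = 0x38 → acc = 0x69
  ',' = 0x2C → acc = 0x45
  '0' = 0x30 → acc = 0x75
  '5' = 0x35 → acc = 0x40
  '7' = 0x37 → acc = 0x77
  '1' = 0x31 → acc = 0x46
  '7' = 0x37 → acc = 0x71
Checksum = 0x71.

71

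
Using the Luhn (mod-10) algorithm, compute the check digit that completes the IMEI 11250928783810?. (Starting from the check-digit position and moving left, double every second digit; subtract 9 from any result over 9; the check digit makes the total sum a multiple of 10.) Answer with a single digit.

1

Partial digits right→left: 0 1 8 3 8 7 8 2 9 0 5 2 1 1
Double every second digit counting from the check-digit position (so the 1st, 3rd, 5th, ... of the partial from the right).
  doubled (with −9 where >9): 0 7 7 7 9 1 2 → sum 33
  kept as-is: 1 3 7 2 0 2 1 → sum 16
Total = 33 + 16 = 49.
Check digit = (10 − (49 mod 10)) mod 10 = 1.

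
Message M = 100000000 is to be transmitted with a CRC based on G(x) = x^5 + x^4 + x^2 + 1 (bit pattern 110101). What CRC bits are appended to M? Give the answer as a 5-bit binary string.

01101

Append 5 zeros: 10000000000000. Divide by 110101 (XOR where the leading bit is 1):
  pos 0: 100000 XOR 110101 = 010101
  pos 1: 101010 XOR 110101 = 011111
  pos 2: 111110 XOR 110101 = 001011
  pos 4: 101100 XOR 110101 = 011001
  pos 5: 110010 XOR 110101 = 000111
  pos 8: 111000 XOR 110101 = 001101
Remainder (last 5 bits) = 01101. This is the CRC / FCS.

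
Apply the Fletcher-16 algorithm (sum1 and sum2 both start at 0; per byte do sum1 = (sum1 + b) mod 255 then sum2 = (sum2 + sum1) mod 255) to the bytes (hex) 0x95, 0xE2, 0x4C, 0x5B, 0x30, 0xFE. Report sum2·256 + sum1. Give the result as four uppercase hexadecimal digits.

Running sums (mod 255):
  after byte 0 (0x95): sum1=149, sum2=149
  after byte 1 (0xE2): sum1=120, sum2=14
  after byte 2 (0x4C): sum1=196, sum2=210
  after byte 3 (0x5B): sum1=32, sum2=242
  after byte 4 (0x30): sum1=80, sum2=67
  after byte 5 (0xFE): sum1=79, sum2=146
Checksum = sum2·256 + sum1 = 146·256 + 79 = 37455 = 0x924F.

924F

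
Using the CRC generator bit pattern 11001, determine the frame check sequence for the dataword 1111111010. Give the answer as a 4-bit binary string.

0101

Append 4 zeros: 11111110100000. Divide by 11001 (XOR where the leading bit is 1):
  pos 0: 11111 XOR 11001 = 00110
  pos 2: 11011 XOR 11001 = 00010
  pos 5: 10010 XOR 11001 = 01011
  pos 6: 10110 XOR 11001 = 01111
  pos 7: 11110 XOR 11001 = 00111
  pos 9: 11100 XOR 11001 = 00101
Remainder (last 4 bits) = 0101. This is the CRC / FCS.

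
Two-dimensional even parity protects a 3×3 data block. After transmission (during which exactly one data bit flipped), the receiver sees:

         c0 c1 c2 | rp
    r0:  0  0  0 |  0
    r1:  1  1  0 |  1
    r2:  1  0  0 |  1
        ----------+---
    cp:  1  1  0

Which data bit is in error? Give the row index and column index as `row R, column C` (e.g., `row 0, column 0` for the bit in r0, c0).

row 1, column 0

Recompute each row's even parity and compare to rp:
  r0: data parity 0, sent rp 0 → ok
  r1: data parity 0, sent rp 1 → mismatch
  r2: data parity 1, sent rp 1 → ok
Recompute each column's even parity and compare to cp:
  c0: data parity 0, sent cp 1 → mismatch
  c1: data parity 1, sent cp 1 → ok
  c2: data parity 0, sent cp 0 → ok
Exactly one row (r1) and one column (c0) fail → the flipped bit is at their intersection.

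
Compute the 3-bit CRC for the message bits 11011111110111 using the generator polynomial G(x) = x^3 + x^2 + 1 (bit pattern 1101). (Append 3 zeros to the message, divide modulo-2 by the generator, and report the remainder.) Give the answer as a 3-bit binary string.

111

Append 3 zeros: 11011111110111000. Divide by 1101 (XOR where the leading bit is 1):
  pos 0: 1101 XOR 1101 = 0000
  pos 4: 1111 XOR 1101 = 0010
  pos 6: 1011 XOR 1101 = 0110
  pos 7: 1100 XOR 1101 = 0001
  pos 10: 1111 XOR 1101 = 0010
  pos 12: 1000 XOR 1101 = 0101
  pos 13: 1010 XOR 1101 = 0111
Remainder (last 3 bits) = 111. This is the CRC / FCS.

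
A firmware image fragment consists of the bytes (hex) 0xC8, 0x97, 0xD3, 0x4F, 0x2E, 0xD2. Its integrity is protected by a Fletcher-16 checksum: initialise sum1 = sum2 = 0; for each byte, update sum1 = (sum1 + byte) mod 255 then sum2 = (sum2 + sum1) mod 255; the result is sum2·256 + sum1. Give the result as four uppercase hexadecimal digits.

1784

Running sums (mod 255):
  after byte 0 (0xC8): sum1=200, sum2=200
  after byte 1 (0x97): sum1=96, sum2=41
  after byte 2 (0xD3): sum1=52, sum2=93
  after byte 3 (0x4F): sum1=131, sum2=224
  after byte 4 (0x2E): sum1=177, sum2=146
  after byte 5 (0xD2): sum1=132, sum2=23
Checksum = sum2·256 + sum1 = 23·256 + 132 = 6020 = 0x1784.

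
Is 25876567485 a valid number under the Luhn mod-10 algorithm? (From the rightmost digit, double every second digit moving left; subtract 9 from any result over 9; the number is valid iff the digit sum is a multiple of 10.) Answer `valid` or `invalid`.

valid

From the right, keep odd positions and double even positions (subtract 9 from any doubled value over 9):
  doubled (positions 2,4,...): 7 5 1 5 1 → sum 19
  kept (positions 1,3,...): 5 4 6 6 8 2 → sum 31
Total = 50.
50 mod 10 = 0, so the number is valid.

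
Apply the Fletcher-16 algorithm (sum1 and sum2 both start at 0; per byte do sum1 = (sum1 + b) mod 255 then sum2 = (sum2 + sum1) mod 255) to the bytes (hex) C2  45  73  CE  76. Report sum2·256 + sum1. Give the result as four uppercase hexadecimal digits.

51C0

Running sums (mod 255):
  after byte 0 (C2): sum1=194, sum2=194
  after byte 1 (45): sum1=8, sum2=202
  after byte 2 (73): sum1=123, sum2=70
  after byte 3 (CE): sum1=74, sum2=144
  after byte 4 (76): sum1=192, sum2=81
Checksum = sum2·256 + sum1 = 81·256 + 192 = 20928 = 0x51C0.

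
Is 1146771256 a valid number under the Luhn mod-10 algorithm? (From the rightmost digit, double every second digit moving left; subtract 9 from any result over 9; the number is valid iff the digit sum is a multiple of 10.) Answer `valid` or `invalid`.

valid

From the right, keep odd positions and double even positions (subtract 9 from any doubled value over 9):
  doubled (positions 2,4,...): 1 2 5 8 2 → sum 18
  kept (positions 1,3,...): 6 2 7 6 1 → sum 22
Total = 40.
40 mod 10 = 0, so the number is valid.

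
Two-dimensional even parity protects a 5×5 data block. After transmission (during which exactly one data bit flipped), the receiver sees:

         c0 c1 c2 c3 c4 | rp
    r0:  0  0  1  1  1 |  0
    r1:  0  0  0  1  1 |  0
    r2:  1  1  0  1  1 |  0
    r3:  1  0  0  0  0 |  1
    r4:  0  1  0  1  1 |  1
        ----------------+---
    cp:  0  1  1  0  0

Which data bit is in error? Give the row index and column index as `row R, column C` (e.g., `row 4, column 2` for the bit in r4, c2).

Recompute each row's even parity and compare to rp:
  r0: data parity 1, sent rp 0 → mismatch
  r1: data parity 0, sent rp 0 → ok
  r2: data parity 0, sent rp 0 → ok
  r3: data parity 1, sent rp 1 → ok
  r4: data parity 1, sent rp 1 → ok
Recompute each column's even parity and compare to cp:
  c0: data parity 0, sent cp 0 → ok
  c1: data parity 0, sent cp 1 → mismatch
  c2: data parity 1, sent cp 1 → ok
  c3: data parity 0, sent cp 0 → ok
  c4: data parity 0, sent cp 0 → ok
Exactly one row (r0) and one column (c1) fail → the flipped bit is at their intersection.

row 0, column 1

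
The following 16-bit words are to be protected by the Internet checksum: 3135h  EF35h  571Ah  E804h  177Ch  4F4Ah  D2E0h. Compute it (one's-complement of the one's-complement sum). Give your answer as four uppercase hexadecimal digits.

66CE

One's-complement addition (fold any carry out of bit 15 back into bit 0):
  0x3135 + 0xEF35 = 0x1206A → wrap carry → 0x206B
  0x206B + 0x571A = 0x07785
  0x7785 + 0xE804 = 0x15F89 → wrap carry → 0x5F8A
  0x5F8A + 0x177C = 0x07706
  0x7706 + 0x4F4A = 0x0C650
  0xC650 + 0xD2E0 = 0x19930 → wrap carry → 0x9931
One's-complement sum = 0x9931.
Checksum = ~0x9931 & 0xFFFF = 0x66CE.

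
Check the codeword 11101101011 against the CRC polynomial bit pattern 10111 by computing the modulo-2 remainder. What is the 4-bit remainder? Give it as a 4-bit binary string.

Modulo-2 division of 11101101011 by 10111:
  pos 0: 11101 XOR 10111 = 01010
  pos 1: 10101 XOR 10111 = 00010
  pos 4: 10010 XOR 10111 = 00101
  pos 6: 10111 XOR 10111 = 00000
Remainder = 0000 (zero — the frame passes the CRC check).

0000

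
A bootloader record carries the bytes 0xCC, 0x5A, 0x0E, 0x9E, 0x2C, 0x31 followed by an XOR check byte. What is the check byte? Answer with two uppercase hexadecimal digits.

XOR the bytes together:
  start with 0xCC
  0xCC ⊕ 0x5A = 0x96
  0x96 ⊕ 0x0E = 0x98
  0x98 ⊕ 0x9E = 0x06
  0x06 ⊕ 0x2C = 0x2A
  0x2A ⊕ 0x31 = 0x1B

1B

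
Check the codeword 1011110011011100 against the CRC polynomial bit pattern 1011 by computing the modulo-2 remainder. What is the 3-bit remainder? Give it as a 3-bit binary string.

000

Modulo-2 division of 1011110011011100 by 1011:
  pos 0: 1011 XOR 1011 = 0000
  pos 4: 1100 XOR 1011 = 0111
  pos 5: 1111 XOR 1011 = 0100
  pos 6: 1001 XOR 1011 = 0010
  pos 8: 1001 XOR 1011 = 0010
  pos 10: 1011 XOR 1011 = 0000
Remainder = 000 (zero — the frame passes the CRC check).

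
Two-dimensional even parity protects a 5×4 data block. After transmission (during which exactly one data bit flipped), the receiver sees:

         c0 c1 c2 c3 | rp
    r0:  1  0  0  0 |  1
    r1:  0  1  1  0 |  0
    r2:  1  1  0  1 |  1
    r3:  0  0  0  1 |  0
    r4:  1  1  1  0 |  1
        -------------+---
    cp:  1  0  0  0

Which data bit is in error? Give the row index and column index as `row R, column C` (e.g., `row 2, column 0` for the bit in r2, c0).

row 3, column 1

Recompute each row's even parity and compare to rp:
  r0: data parity 1, sent rp 1 → ok
  r1: data parity 0, sent rp 0 → ok
  r2: data parity 1, sent rp 1 → ok
  r3: data parity 1, sent rp 0 → mismatch
  r4: data parity 1, sent rp 1 → ok
Recompute each column's even parity and compare to cp:
  c0: data parity 1, sent cp 1 → ok
  c1: data parity 1, sent cp 0 → mismatch
  c2: data parity 0, sent cp 0 → ok
  c3: data parity 0, sent cp 0 → ok
Exactly one row (r3) and one column (c1) fail → the flipped bit is at their intersection.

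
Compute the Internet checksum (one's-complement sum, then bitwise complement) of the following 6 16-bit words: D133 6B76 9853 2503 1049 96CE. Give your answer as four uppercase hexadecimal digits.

5EE7

One's-complement addition (fold any carry out of bit 15 back into bit 0):
  0xD133 + 0x6B76 = 0x13CA9 → wrap carry → 0x3CAA
  0x3CAA + 0x9853 = 0x0D4FD
  0xD4FD + 0x2503 = 0x0FA00
  0xFA00 + 0x1049 = 0x10A49 → wrap carry → 0x0A4A
  0x0A4A + 0x96CE = 0x0A118
One's-complement sum = 0xA118.
Checksum = ~0xA118 & 0xFFFF = 0x5EE7.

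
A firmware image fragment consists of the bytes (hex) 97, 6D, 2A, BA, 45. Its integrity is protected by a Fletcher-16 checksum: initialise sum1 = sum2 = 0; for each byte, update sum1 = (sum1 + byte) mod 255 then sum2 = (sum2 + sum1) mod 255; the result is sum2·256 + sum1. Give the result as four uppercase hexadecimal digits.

E42F

Running sums (mod 255):
  after byte 0 (97): sum1=151, sum2=151
  after byte 1 (6D): sum1=5, sum2=156
  after byte 2 (2A): sum1=47, sum2=203
  after byte 3 (BA): sum1=233, sum2=181
  after byte 4 (45): sum1=47, sum2=228
Checksum = sum2·256 + sum1 = 228·256 + 47 = 58415 = 0xE42F.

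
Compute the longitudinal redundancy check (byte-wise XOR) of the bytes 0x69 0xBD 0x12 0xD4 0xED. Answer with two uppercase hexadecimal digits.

XOR the bytes together:
  start with 0x69
  0x69 ⊕ 0xBD = 0xD4
  0xD4 ⊕ 0x12 = 0xC6
  0xC6 ⊕ 0xD4 = 0x12
  0x12 ⊕ 0xED = 0xFF

FF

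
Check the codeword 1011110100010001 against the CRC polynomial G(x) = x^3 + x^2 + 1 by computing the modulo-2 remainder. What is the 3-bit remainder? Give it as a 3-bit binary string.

Modulo-2 division of 1011110100010001 by 1101:
  pos 0: 1011 XOR 1101 = 0110
  pos 1: 1101 XOR 1101 = 0000
  pos 5: 1010 XOR 1101 = 0111
  pos 6: 1110 XOR 1101 = 0011
  pos 8: 1101 XOR 1101 = 0000
Remainder = 001 (nonzero — an error is detected).

001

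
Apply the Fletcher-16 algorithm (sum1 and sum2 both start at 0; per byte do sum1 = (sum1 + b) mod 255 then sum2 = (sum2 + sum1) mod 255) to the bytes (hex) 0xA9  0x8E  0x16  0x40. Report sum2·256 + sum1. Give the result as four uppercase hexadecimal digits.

Running sums (mod 255):
  after byte 0 (0xA9): sum1=169, sum2=169
  after byte 1 (0x8E): sum1=56, sum2=225
  after byte 2 (0x16): sum1=78, sum2=48
  after byte 3 (0x40): sum1=142, sum2=190
Checksum = sum2·256 + sum1 = 190·256 + 142 = 48782 = 0xBE8E.

BE8E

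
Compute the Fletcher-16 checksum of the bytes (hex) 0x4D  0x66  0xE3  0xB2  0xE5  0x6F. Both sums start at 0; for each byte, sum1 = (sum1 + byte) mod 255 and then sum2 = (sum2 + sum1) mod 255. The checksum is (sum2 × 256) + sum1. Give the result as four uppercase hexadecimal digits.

B29F

Running sums (mod 255):
  after byte 0 (0x4D): sum1=77, sum2=77
  after byte 1 (0x66): sum1=179, sum2=1
  after byte 2 (0xE3): sum1=151, sum2=152
  after byte 3 (0xB2): sum1=74, sum2=226
  after byte 4 (0xE5): sum1=48, sum2=19
  after byte 5 (0x6F): sum1=159, sum2=178
Checksum = sum2·256 + sum1 = 178·256 + 159 = 45727 = 0xB29F.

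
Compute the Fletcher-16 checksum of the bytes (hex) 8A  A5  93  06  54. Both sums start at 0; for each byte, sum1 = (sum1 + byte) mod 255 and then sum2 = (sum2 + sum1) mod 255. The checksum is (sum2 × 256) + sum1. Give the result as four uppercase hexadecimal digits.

661E

Running sums (mod 255):
  after byte 0 (8A): sum1=138, sum2=138
  after byte 1 (A5): sum1=48, sum2=186
  after byte 2 (93): sum1=195, sum2=126
  after byte 3 (06): sum1=201, sum2=72
  after byte 4 (54): sum1=30, sum2=102
Checksum = sum2·256 + sum1 = 102·256 + 30 = 26142 = 0x661E.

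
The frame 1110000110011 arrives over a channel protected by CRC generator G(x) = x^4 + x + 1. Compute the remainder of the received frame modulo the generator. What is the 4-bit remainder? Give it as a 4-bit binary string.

0000

Modulo-2 division of 1110000110011 by 10011:
  pos 0: 11100 XOR 10011 = 01111
  pos 1: 11110 XOR 10011 = 01101
  pos 2: 11010 XOR 10011 = 01001
  pos 3: 10011 XOR 10011 = 00000
  pos 8: 10011 XOR 10011 = 00000
Remainder = 0000 (zero — the frame passes the CRC check).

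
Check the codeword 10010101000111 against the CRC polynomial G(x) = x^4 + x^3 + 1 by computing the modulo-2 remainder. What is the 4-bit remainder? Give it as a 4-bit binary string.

Modulo-2 division of 10010101000111 by 11001:
  pos 0: 10010 XOR 11001 = 01011
  pos 1: 10111 XOR 11001 = 01110
  pos 2: 11100 XOR 11001 = 00101
  pos 4: 10110 XOR 11001 = 01111
  pos 5: 11110 XOR 11001 = 00111
  pos 7: 11101 XOR 11001 = 00100
  pos 9: 10011 XOR 11001 = 01010
Remainder = 1010 (nonzero — an error is detected).

1010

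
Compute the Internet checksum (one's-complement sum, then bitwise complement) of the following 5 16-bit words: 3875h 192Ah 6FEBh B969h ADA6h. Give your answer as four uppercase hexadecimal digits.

D764

One's-complement addition (fold any carry out of bit 15 back into bit 0):
  0x3875 + 0x192A = 0x0519F
  0x519F + 0x6FEB = 0x0C18A
  0xC18A + 0xB969 = 0x17AF3 → wrap carry → 0x7AF4
  0x7AF4 + 0xADA6 = 0x1289A → wrap carry → 0x289B
One's-complement sum = 0x289B.
Checksum = ~0x289B & 0xFFFF = 0xD764.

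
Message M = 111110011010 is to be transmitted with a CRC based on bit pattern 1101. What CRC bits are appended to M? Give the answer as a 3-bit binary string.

Append 3 zeros: 111110011010000. Divide by 1101 (XOR where the leading bit is 1):
  pos 0: 1111 XOR 1101 = 0010
  pos 2: 1010 XOR 1101 = 0111
  pos 3: 1110 XOR 1101 = 0011
  pos 5: 1111 XOR 1101 = 0010
  pos 7: 1001 XOR 1101 = 0100
  pos 8: 1000 XOR 1101 = 0101
  pos 9: 1010 XOR 1101 = 0111
  pos 10: 1110 XOR 1101 = 0011
Remainder (last 3 bits) = 110. This is the CRC / FCS.

110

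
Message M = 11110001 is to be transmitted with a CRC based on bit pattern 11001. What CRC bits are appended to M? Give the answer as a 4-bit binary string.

Append 4 zeros: 111100010000. Divide by 11001 (XOR where the leading bit is 1):
  pos 0: 11110 XOR 11001 = 00111
  pos 2: 11100 XOR 11001 = 00101
  pos 4: 10110 XOR 11001 = 01111
  pos 5: 11110 XOR 11001 = 00111
  pos 7: 11100 XOR 11001 = 00101
Remainder (last 4 bits) = 0101. This is the CRC / FCS.

0101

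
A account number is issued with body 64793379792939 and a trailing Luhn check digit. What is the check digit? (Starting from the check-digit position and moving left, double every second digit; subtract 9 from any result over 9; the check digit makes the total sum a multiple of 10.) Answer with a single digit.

Partial digits right→left: 9 3 9 2 9 7 9 7 3 3 9 7 4 6
Double every second digit counting from the check-digit position (so the 1st, 3rd, 5th, ... of the partial from the right).
  doubled (with −9 where >9): 9 9 9 9 6 9 8 → sum 59
  kept as-is: 3 2 7 7 3 7 6 → sum 35
Total = 59 + 35 = 94.
Check digit = (10 − (94 mod 10)) mod 10 = 6.

6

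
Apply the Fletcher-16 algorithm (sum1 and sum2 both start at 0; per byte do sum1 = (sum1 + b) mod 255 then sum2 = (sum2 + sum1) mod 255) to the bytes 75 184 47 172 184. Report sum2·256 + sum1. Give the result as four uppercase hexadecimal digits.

FA98

Running sums (mod 255):
  after byte 0 (75): sum1=75, sum2=75
  after byte 1 (184): sum1=4, sum2=79
  after byte 2 (47): sum1=51, sum2=130
  after byte 3 (172): sum1=223, sum2=98
  after byte 4 (184): sum1=152, sum2=250
Checksum = sum2·256 + sum1 = 250·256 + 152 = 64152 = 0xFA98.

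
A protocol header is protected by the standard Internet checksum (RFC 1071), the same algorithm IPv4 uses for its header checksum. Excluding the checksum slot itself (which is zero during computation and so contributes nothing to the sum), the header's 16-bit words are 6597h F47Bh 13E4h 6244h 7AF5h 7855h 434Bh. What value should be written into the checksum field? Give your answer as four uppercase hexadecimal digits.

One's-complement addition (fold any carry out of bit 15 back into bit 0):
  0x6597 + 0xF47B = 0x15A12 → wrap carry → 0x5A13
  0x5A13 + 0x13E4 = 0x06DF7
  0x6DF7 + 0x6244 = 0x0D03B
  0xD03B + 0x7AF5 = 0x14B30 → wrap carry → 0x4B31
  0x4B31 + 0x7855 = 0x0C386
  0xC386 + 0x434B = 0x106D1 → wrap carry → 0x06D2
One's-complement sum = 0x06D2.
Checksum = ~0x06D2 & 0xFFFF = 0xF92D.

F92D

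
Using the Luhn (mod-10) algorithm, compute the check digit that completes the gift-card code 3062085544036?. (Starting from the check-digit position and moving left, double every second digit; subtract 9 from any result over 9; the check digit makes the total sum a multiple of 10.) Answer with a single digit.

Partial digits right→left: 6 3 0 4 4 5 5 8 0 2 6 0 3
Double every second digit counting from the check-digit position (so the 1st, 3rd, 5th, ... of the partial from the right).
  doubled (with −9 where >9): 3 0 8 1 0 3 6 → sum 21
  kept as-is: 3 4 5 8 2 0 → sum 22
Total = 21 + 22 = 43.
Check digit = (10 − (43 mod 10)) mod 10 = 7.

7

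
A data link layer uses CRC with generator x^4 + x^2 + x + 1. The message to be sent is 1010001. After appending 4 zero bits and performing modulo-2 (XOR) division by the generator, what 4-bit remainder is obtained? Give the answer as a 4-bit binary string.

1101

Append 4 zeros: 10100010000. Divide by 10111 (XOR where the leading bit is 1):
  pos 0: 10100 XOR 10111 = 00011
  pos 3: 11010 XOR 10111 = 01101
  pos 4: 11010 XOR 10111 = 01101
  pos 5: 11010 XOR 10111 = 01101
  pos 6: 11010 XOR 10111 = 01101
Remainder (last 4 bits) = 1101. This is the CRC / FCS.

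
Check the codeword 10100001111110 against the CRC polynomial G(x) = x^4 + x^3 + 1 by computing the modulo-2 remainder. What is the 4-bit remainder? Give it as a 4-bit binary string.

1000

Modulo-2 division of 10100001111110 by 11001:
  pos 0: 10100 XOR 11001 = 01101
  pos 1: 11010 XOR 11001 = 00011
  pos 4: 11011 XOR 11001 = 00010
  pos 7: 10111 XOR 11001 = 01110
  pos 8: 11101 XOR 11001 = 00100
Remainder = 1000 (nonzero — an error is detected).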